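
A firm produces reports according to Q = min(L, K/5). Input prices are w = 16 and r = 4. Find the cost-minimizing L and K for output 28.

With a fixed-proportions technology, the cost-minimizing bundle uses no slack in either input: L = K/5 = Q.
So L = 28 and K = 5·28 = 140.

L* = 28, K* = 140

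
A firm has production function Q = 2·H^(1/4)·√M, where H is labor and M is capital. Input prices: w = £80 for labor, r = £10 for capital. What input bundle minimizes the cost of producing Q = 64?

Cost minimization requires the marginal rate of technical substitution to equal the input-price ratio: MP_H/MP_M = w/r.
Here MP_H/MP_M = (1/4)·(M/H)/(1/2) = 0.5·(M/H). Setting this equal to 80/10 = 8 gives M = 16H.
Substituting into Q = 64: 2·H^(1/4)·(16H)^(1/2) = 64.
Solving, H = 16 and M = 256.

H* = 16, M* = 256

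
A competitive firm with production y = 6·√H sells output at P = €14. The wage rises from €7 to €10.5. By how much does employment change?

From P·MP_H = w with MP_H = 3·H^(-1/2), the labor demand is H(w) = (42/w)^(2).
At w = 7: H = 36. At w = 10.5: H = 16.
ΔH = 16 − 36 = -20.

ΔH = -20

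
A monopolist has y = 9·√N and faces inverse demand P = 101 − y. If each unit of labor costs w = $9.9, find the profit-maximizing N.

Marginal revenue from the inverse demand is MR = 101 − 2y.
The marginal product is MP_N = 4.5·N^(-1/2).
A monopolist hires until marginal revenue product equals the wage: MR·MP_N = w.
At N, y = 9·√N. Substituting and solving: (101 − 18·√N)·4.5·N^(-1/2) = 9.9 gives N = 25.

N* = 25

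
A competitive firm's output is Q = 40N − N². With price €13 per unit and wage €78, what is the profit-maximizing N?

The marginal product of N is MP_N = 40 − 2N.
A price-taking firm hires until the value of the marginal product equals the wage: P·MP_N = w, so 13·(40 − 2N) = 78.
Then 40 − 2N = 6, giving N = 17.

N* = 17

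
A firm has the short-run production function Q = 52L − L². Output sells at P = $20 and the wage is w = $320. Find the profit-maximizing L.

L* = 18

The marginal product of L is MP_L = 52 − 2L.
A price-taking firm hires until the value of the marginal product equals the wage: P·MP_L = w, so 20·(52 − 2L) = 320.
Then 52 − 2L = 16, giving L = 18.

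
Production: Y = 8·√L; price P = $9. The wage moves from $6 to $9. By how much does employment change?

ΔL = -20

From P·MP_L = w with MP_L = 4·L^(-1/2), the labor demand is L(w) = (36/w)^(2).
At w = 6: L = 36. At w = 9: L = 16.
ΔL = 16 − 36 = -20.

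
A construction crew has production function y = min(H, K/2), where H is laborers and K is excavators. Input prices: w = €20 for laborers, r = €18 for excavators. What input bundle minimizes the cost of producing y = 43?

H* = 43, K* = 86

With a fixed-proportions technology, the cost-minimizing bundle uses no slack in either input: H = K/2 = y.
So H = 43 and K = 2·43 = 86.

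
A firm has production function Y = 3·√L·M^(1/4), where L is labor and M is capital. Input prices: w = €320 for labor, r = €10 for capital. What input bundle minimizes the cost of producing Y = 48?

Cost minimization requires the marginal rate of technical substitution to equal the input-price ratio: MP_L/MP_M = w/r.
Here MP_L/MP_M = (1/2)·(M/L)/(1/4) = 2·(M/L). Setting this equal to 320/10 = 32 gives M = 16L.
Substituting into Y = 48: 3·L^(1/2)·(16L)^(1/4) = 48.
Solving, L = 16 and M = 256.

L* = 16, M* = 256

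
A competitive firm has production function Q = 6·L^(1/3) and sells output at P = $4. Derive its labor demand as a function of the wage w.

L(w) = (8/w)^(3/2)

MP_L = (1/3)·6·L^(-2/3) = 2·L^(-2/3).
Setting P·MP_L = w: 8·L^(-2/3) = w.
Solving for L: L^(-2/3) = w/8, so L = (8/w)^(3/2).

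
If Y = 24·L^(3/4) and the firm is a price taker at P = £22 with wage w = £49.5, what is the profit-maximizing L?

L* = 4096

MP_L = (3/4)·24·L^(-1/4) = 18·L^(-1/4).
Profit maximization for a price taker requires P·MP_L = w: 22·18·L^(-1/4) = 49.5.
So L^(-1/4) = 0.125, which gives L = 4096.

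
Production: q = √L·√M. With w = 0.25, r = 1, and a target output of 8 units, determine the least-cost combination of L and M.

Cost minimization requires the marginal rate of technical substitution to equal the input-price ratio: MP_L/MP_M = w/r.
Here MP_L/MP_M = (1/2)·(M/L)/(1/2) = (M/L). Setting this equal to 0.25/1 = 0.25 gives M = 0.25L.
Substituting into q = 8: L^(1/2)·(0.25L)^(1/2) = 8.
Solving, L = 16 and M = 4.

L* = 16, M* = 4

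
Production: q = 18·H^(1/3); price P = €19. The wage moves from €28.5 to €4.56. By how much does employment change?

From P·MP_H = w with MP_H = 6·H^(-2/3), the labor demand is H(w) = (114/w)^(3/2).
At w = 28.5: H = 8. At w = 4.56: H = 125.
ΔH = 125 − 8 = 117.

ΔH = 117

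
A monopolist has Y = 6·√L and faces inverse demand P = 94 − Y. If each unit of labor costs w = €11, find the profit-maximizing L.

L* = 36

Marginal revenue from the inverse demand is MR = 94 − 2Y.
The marginal product is MP_L = 3·L^(-1/2).
A monopolist hires until marginal revenue product equals the wage: MR·MP_L = w.
At L, Y = 6·√L. Substituting and solving: (94 − 12·√L)·3·L^(-1/2) = 11 gives L = 36.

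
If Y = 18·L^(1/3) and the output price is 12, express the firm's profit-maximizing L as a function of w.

L(w) = (72/w)^(3/2)

MP_L = (1/3)·18·L^(-2/3) = 6·L^(-2/3).
Setting P·MP_L = w: 72·L^(-2/3) = w.
Solving for L: L^(-2/3) = w/72, so L = (72/w)^(3/2).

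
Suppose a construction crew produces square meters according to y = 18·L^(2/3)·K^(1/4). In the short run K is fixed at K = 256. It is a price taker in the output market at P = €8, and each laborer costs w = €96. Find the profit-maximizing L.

L* = 64

With K = 256, MP_L = (2/3)·18·L^(-1/3)·256^(1/4) = 48·L^(-1/3).
Profit maximization for a price taker requires P·MP_L = w: 8·48·L^(-1/3) = 96.
So L^(-1/3) = 0.25, which gives L = 64.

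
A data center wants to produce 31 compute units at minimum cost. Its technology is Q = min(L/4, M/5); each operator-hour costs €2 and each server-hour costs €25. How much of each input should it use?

With a fixed-proportions technology, the cost-minimizing bundle uses no slack in either input: L/4 = M/5 = Q.
So L = 4·31 = 124 and M = 5·31 = 155.

L* = 124, M* = 155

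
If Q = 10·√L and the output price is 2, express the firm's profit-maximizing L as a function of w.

L(w) = 100/w²

MP_L = (1/2)·10·L^(-1/2) = 5·L^(-1/2).
Setting P·MP_L = w: 10·L^(-1/2) = w.
Solving for L: L^(-1/2) = w/10, so L = (10/w)^(2).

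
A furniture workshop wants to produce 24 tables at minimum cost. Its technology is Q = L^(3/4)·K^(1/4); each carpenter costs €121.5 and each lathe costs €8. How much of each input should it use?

Cost minimization requires the marginal rate of technical substitution to equal the input-price ratio: MP_L/MP_K = w/r.
Here MP_L/MP_K = (3/4)·(K/L)/(1/4) = 3·(K/L). Setting this equal to 121.5/8 = 15.1875 gives K = 5.0625L.
Substituting into Q = 24: L^(3/4)·(5.0625L)^(1/4) = 24.
Solving, L = 16 and K = 81.

L* = 16, K* = 81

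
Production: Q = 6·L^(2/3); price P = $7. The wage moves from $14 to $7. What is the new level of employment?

L* = 64

From P·MP_L = w with MP_L = 4·L^(-1/3), the labor demand is L(w) = (28/w)^(3).
At w = 14: L = 8. At w = 7: L = 64.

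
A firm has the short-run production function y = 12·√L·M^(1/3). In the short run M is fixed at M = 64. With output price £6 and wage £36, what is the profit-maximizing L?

L* = 16

With M = 64, MP_L = (1/2)·12·L^(-1/2)·64^(1/3) = 24·L^(-1/2).
Profit maximization for a price taker requires P·MP_L = w: 6·24·L^(-1/2) = 36.
So L^(-1/2) = 0.25, which gives L = 16.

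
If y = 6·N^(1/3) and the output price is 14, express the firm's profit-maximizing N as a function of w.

MP_N = (1/3)·6·N^(-2/3) = 2·N^(-2/3).
Setting P·MP_N = w: 28·N^(-2/3) = w.
Solving for N: N^(-2/3) = w/28, so N = (28/w)^(3/2).

N(w) = (28/w)^(3/2)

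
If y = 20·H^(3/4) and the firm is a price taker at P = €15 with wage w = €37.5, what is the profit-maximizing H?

MP_H = (3/4)·20·H^(-1/4) = 15·H^(-1/4).
Profit maximization for a price taker requires P·MP_H = w: 15·15·H^(-1/4) = 37.5.
So H^(-1/4) = 1/6, which gives H = 1296.

H* = 1296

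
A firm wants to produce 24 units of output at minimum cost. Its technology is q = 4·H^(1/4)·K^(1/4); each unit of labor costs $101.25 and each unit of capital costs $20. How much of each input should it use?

Cost minimization requires the marginal rate of technical substitution to equal the input-price ratio: MP_H/MP_K = w/r.
Here MP_H/MP_K = (1/4)·(K/H)/(1/4) = (K/H). Setting this equal to 101.25/20 = 5.0625 gives K = 5.0625H.
Substituting into q = 24: 4·H^(1/4)·(5.0625H)^(1/4) = 24.
Solving, H = 16 and K = 81.

H* = 16, K* = 81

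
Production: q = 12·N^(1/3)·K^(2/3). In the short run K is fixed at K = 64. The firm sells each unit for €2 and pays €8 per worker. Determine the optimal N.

N* = 64

With K = 64, MP_N = (1/3)·12·N^(-2/3)·64^(2/3) = 64·N^(-2/3).
Profit maximization for a price taker requires P·MP_N = w: 2·64·N^(-2/3) = 8.
So N^(-2/3) = 0.0625, which gives N = 64.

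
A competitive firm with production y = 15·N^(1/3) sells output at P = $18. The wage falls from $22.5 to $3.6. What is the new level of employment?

From P·MP_N = w with MP_N = 5·N^(-2/3), the labor demand is N(w) = (90/w)^(3/2).
At w = 22.5: N = 8. At w = 3.6: N = 125.

N* = 125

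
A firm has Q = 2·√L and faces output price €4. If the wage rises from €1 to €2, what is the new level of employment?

L* = 4

From P·MP_L = w with MP_L = L^(-1/2), the labor demand is L(w) = (4/w)^(2).
At w = 1: L = 16. At w = 2: L = 4.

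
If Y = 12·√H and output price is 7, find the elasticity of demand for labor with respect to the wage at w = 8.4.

MP_H = (1/2)·12·H^(-1/2), so P·MP_H = w gives 42·H^(-1/2) = w.
Solving, H(w) = (42/w)^(2). This is a constant-elasticity form: H ∝ w^(−2), so ε = −2.

ε = -2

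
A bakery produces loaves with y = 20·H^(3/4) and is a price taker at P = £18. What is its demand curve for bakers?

MP_H = (3/4)·20·H^(-1/4) = 15·H^(-1/4).
Setting P·MP_H = w: 270·H^(-1/4) = w.
Solving for H: H^(-1/4) = w/270, so H = (270/w)^(4).

H(w) = (270/w)^(4)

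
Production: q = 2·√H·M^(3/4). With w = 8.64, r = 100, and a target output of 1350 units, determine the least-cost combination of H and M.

H* = 625, M* = 81

Cost minimization requires the marginal rate of technical substitution to equal the input-price ratio: MP_H/MP_M = w/r.
Here MP_H/MP_M = (1/2)·(M/H)/(3/4) = (2/3)·(M/H). Setting this equal to 8.64/100 = 0.0864 gives M = 0.1296H.
Substituting into q = 1350: 2·H^(1/2)·(0.1296H)^(3/4) = 1350.
Solving, H = 625 and M = 81.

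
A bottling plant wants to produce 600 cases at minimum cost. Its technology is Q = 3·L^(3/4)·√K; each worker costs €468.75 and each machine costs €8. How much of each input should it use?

L* = 16, K* = 625

Cost minimization requires the marginal rate of technical substitution to equal the input-price ratio: MP_L/MP_K = w/r.
Here MP_L/MP_K = (3/4)·(K/L)/(1/2) = 1.5·(K/L). Setting this equal to 468.75/8 = 58.59375 gives K = 39.0625L.
Substituting into Q = 600: 3·L^(3/4)·(39.0625L)^(1/2) = 600.
Solving, L = 16 and K = 625.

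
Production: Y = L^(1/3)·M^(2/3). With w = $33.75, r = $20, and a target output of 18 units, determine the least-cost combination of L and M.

L* = 8, M* = 27

Cost minimization requires the marginal rate of technical substitution to equal the input-price ratio: MP_L/MP_M = w/r.
Here MP_L/MP_M = (1/3)·(M/L)/(2/3) = 0.5·(M/L). Setting this equal to 33.75/20 = 1.6875 gives M = 3.375L.
Substituting into Y = 18: L^(1/3)·(3.375L)^(2/3) = 18.
Solving, L = 8 and M = 27.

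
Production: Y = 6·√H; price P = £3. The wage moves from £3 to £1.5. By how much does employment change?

ΔH = 27

From P·MP_H = w with MP_H = 3·H^(-1/2), the labor demand is H(w) = (9/w)^(2).
At w = 3: H = 9. At w = 1.5: H = 36.
ΔH = 36 − 9 = 27.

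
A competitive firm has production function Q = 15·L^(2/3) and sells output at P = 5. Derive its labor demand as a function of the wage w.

MP_L = (2/3)·15·L^(-1/3) = 10·L^(-1/3).
Setting P·MP_L = w: 50·L^(-1/3) = w.
Solving for L: L^(-1/3) = w/50, so L = (50/w)^(3).

L(w) = 125000/w³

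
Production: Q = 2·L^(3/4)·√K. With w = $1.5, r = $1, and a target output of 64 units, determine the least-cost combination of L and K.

L* = 16, K* = 16

Cost minimization requires the marginal rate of technical substitution to equal the input-price ratio: MP_L/MP_K = w/r.
Here MP_L/MP_K = (3/4)·(K/L)/(1/2) = 1.5·(K/L). Setting this equal to 1.5/1 = 1.5 gives K = L.
Substituting into Q = 64: 2·L^(3/4)·(L)^(1/2) = 64.
Solving, L = 16 and K = 16.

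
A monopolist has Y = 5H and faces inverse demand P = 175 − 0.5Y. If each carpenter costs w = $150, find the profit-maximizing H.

Marginal revenue from the inverse demand is MR = 175 − Y.
The marginal product is MP_H = 5.
A monopolist hires until marginal revenue product equals the wage: MR·MP_H = w.
(175 − 5H)·5 = 150, so H = 29.

H* = 29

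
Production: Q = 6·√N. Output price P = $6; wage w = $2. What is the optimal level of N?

MP_N = (1/2)·6·N^(-1/2) = 3·N^(-1/2).
Profit maximization for a price taker requires P·MP_N = w: 6·3·N^(-1/2) = 2.
So N^(-1/2) = 1/9, which gives N = 81.

N* = 81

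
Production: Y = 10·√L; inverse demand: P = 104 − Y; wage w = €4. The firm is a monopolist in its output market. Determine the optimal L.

Marginal revenue from the inverse demand is MR = 104 − 2Y.
The marginal product is MP_L = 5·L^(-1/2).
A monopolist hires until marginal revenue product equals the wage: MR·MP_L = w.
At L, Y = 10·√L. Substituting and solving: (104 − 20·√L)·5·L^(-1/2) = 4 gives L = 25.

L* = 25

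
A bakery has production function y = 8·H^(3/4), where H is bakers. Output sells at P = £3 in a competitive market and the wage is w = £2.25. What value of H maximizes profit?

MP_H = (3/4)·8·H^(-1/4) = 6·H^(-1/4).
Profit maximization for a price taker requires P·MP_H = w: 3·6·H^(-1/4) = 2.25.
So H^(-1/4) = 0.125, which gives H = 4096.

H* = 4096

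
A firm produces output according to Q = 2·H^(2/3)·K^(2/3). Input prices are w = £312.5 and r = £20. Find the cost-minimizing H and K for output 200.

H* = 8, K* = 125

Cost minimization requires the marginal rate of technical substitution to equal the input-price ratio: MP_H/MP_K = w/r.
Here MP_H/MP_K = (2/3)·(K/H)/(2/3) = (K/H). Setting this equal to 312.5/20 = 15.625 gives K = 15.625H.
Substituting into Q = 200: 2·H^(2/3)·(15.625H)^(2/3) = 200.
Solving, H = 8 and K = 125.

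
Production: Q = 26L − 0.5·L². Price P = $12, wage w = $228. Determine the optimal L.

The marginal product of L is MP_L = 26 − L.
A price-taking firm hires until the value of the marginal product equals the wage: P·MP_L = w, so 12·(26 − L) = 228.
Then 26 − L = 19, giving L = 7.

L* = 7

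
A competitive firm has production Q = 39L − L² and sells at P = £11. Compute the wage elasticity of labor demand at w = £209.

ε = -0.95

From P·MP_L = w with MP_L = 39 − 2L, labor demand is L(w) = (39 − w/11)/2.
dL/dw = −1/(22) = -1/22.
At w = 209, L = 10, so ε = (dL/dw)·(w/L) = (-1/22)·(209/10) = -0.95.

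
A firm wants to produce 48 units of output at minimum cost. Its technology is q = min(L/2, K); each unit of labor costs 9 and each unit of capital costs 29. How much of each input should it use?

L* = 96, K* = 48

With a fixed-proportions technology, the cost-minimizing bundle uses no slack in either input: L/2 = K = q.
So L = 2·48 = 96 and K = 48.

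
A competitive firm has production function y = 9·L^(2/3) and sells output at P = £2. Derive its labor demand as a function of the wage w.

L(w) = 1728/w³

MP_L = (2/3)·9·L^(-1/3) = 6·L^(-1/3).
Setting P·MP_L = w: 12·L^(-1/3) = w.
Solving for L: L^(-1/3) = w/12, so L = (12/w)^(3).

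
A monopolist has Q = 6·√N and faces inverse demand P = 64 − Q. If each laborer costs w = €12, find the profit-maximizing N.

Marginal revenue from the inverse demand is MR = 64 − 2Q.
The marginal product is MP_N = 3·N^(-1/2).
A monopolist hires until marginal revenue product equals the wage: MR·MP_N = w.
At N, Q = 6·√N. Substituting and solving: (64 − 12·√N)·3·N^(-1/2) = 12 gives N = 16.

N* = 16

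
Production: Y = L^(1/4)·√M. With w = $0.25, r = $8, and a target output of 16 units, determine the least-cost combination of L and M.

L* = 256, M* = 16

Cost minimization requires the marginal rate of technical substitution to equal the input-price ratio: MP_L/MP_M = w/r.
Here MP_L/MP_M = (1/4)·(M/L)/(1/2) = 0.5·(M/L). Setting this equal to 0.25/8 = 0.03125 gives M = 0.0625L.
Substituting into Y = 16: L^(1/4)·(0.0625L)^(1/2) = 16.
Solving, L = 256 and M = 16.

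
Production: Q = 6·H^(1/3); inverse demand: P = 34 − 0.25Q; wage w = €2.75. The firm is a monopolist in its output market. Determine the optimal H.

H* = 64

Marginal revenue from the inverse demand is MR = 34 − 0.5Q.
The marginal product is MP_H = 2·H^(-2/3).
A monopolist hires until marginal revenue product equals the wage: MR·MP_H = w.
At H, Q = 6·H^(1/3). Substituting and solving: (34 − 3·H^(1/3))·2·H^(-2/3) = 2.75 gives H = 64.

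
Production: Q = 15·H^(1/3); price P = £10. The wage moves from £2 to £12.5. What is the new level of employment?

From P·MP_H = w with MP_H = 5·H^(-2/3), the labor demand is H(w) = (50/w)^(3/2).
At w = 2: H = 125. At w = 12.5: H = 8.

H* = 8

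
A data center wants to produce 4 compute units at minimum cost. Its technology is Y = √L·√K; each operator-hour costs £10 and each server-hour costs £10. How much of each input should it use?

Cost minimization requires the marginal rate of technical substitution to equal the input-price ratio: MP_L/MP_K = w/r.
Here MP_L/MP_K = (1/2)·(K/L)/(1/2) = (K/L). Setting this equal to 10/10 = 1 gives K = L.
Substituting into Y = 4: L^(1/2)·(L)^(1/2) = 4.
Solving, L = 4 and K = 4.

L* = 4, K* = 4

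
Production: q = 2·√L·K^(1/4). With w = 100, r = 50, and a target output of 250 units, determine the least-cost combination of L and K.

Cost minimization requires the marginal rate of technical substitution to equal the input-price ratio: MP_L/MP_K = w/r.
Here MP_L/MP_K = (1/2)·(K/L)/(1/4) = 2·(K/L). Setting this equal to 100/50 = 2 gives K = L.
Substituting into q = 250: 2·L^(1/2)·(L)^(1/4) = 250.
Solving, L = 625 and K = 625.

L* = 625, K* = 625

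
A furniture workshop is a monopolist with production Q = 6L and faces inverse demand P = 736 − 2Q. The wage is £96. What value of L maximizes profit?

Marginal revenue from the inverse demand is MR = 736 − 4Q.
The marginal product is MP_L = 6.
A monopolist hires until marginal revenue product equals the wage: MR·MP_L = w.
(736 − 24L)·6 = 96, so L = 30.

L* = 30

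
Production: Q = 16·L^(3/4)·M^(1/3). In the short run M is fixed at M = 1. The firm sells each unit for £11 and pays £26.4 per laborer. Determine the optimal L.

L* = 625

With M = 1, MP_L = (3/4)·16·L^(-1/4)·1^(1/3) = 12·L^(-1/4).
Profit maximization for a price taker requires P·MP_L = w: 11·12·L^(-1/4) = 26.4.
So L^(-1/4) = 0.2, which gives L = 625.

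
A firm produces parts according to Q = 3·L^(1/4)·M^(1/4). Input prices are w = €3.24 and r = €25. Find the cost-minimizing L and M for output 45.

Cost minimization requires the marginal rate of technical substitution to equal the input-price ratio: MP_L/MP_M = w/r.
Here MP_L/MP_M = (1/4)·(M/L)/(1/4) = (M/L). Setting this equal to 3.24/25 = 0.1296 gives M = 0.1296L.
Substituting into Q = 45: 3·L^(1/4)·(0.1296L)^(1/4) = 45.
Solving, L = 625 and M = 81.

L* = 625, M* = 81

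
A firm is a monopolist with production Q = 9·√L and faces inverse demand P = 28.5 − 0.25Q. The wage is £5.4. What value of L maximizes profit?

Marginal revenue from the inverse demand is MR = 28.5 − 0.5Q.
The marginal product is MP_L = 4.5·L^(-1/2).
A monopolist hires until marginal revenue product equals the wage: MR·MP_L = w.
At L, Q = 9·√L. Substituting and solving: (28.5 − 4.5·√L)·4.5·L^(-1/2) = 5.4 gives L = 25.

L* = 25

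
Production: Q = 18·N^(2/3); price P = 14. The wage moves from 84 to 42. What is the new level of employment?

From P·MP_N = w with MP_N = 12·N^(-1/3), the labor demand is N(w) = (168/w)^(3).
At w = 84: N = 8. At w = 42: N = 64.

N* = 64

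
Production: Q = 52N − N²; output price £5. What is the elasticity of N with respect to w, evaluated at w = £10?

From P·MP_N = w with MP_N = 52 − 2N, labor demand is N(w) = (52 − w/5)/2.
dN/dw = −1/(10) = -0.1.
At w = 10, N = 25, so ε = (dN/dw)·(w/N) = (-0.1)·(10/25) = -0.04.

ε = -0.04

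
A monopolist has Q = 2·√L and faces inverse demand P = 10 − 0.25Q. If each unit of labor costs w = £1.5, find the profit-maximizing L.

L* = 16

Marginal revenue from the inverse demand is MR = 10 − 0.5Q.
The marginal product is MP_L = L^(-1/2).
A monopolist hires until marginal revenue product equals the wage: MR·MP_L = w.
At L, Q = 2·√L. Substituting and solving: (10 − √L)·L^(-1/2) = 1.5 gives L = 16.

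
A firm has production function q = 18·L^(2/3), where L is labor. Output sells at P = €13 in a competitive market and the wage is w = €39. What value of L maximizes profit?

L* = 64

MP_L = (2/3)·18·L^(-1/3) = 12·L^(-1/3).
Profit maximization for a price taker requires P·MP_L = w: 13·12·L^(-1/3) = 39.
So L^(-1/3) = 0.25, which gives L = 64.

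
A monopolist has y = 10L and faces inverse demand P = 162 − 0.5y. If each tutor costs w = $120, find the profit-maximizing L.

L* = 15

Marginal revenue from the inverse demand is MR = 162 − y.
The marginal product is MP_L = 10.
A monopolist hires until marginal revenue product equals the wage: MR·MP_L = w.
(162 − 10L)·10 = 120, so L = 15.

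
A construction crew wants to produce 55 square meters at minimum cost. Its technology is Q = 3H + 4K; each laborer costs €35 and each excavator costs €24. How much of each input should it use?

The inputs are perfect substitutes, so the firm uses whichever has the lower cost per unit of output.
Cost per unit of output via H is w/3 = 35/3; via K it is r/4 = 6. K is cheaper.
Producing Q = 55 with K alone: H = 0, K = 13.75.

H* = 0, K* = 13.75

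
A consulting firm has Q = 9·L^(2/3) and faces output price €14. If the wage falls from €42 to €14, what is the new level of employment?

From P·MP_L = w with MP_L = 6·L^(-1/3), the labor demand is L(w) = (84/w)^(3).
At w = 42: L = 8. At w = 14: L = 216.

L* = 216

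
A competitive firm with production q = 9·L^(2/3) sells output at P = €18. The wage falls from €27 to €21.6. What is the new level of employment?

From P·MP_L = w with MP_L = 6·L^(-1/3), the labor demand is L(w) = (108/w)^(3).
At w = 27: L = 64. At w = 21.6: L = 125.

L* = 125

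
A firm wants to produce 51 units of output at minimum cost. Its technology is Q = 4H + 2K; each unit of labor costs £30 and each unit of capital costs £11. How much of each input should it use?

H* = 0, K* = 25.5

The inputs are perfect substitutes, so the firm uses whichever has the lower cost per unit of output.
Cost per unit of output via H is w/4 = 7.5; via K it is r/2 = 5.5. K is cheaper.
Producing Q = 51 with K alone: H = 0, K = 25.5.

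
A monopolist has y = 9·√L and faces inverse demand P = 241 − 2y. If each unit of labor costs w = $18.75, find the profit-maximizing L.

Marginal revenue from the inverse demand is MR = 241 − 4y.
The marginal product is MP_L = 4.5·L^(-1/2).
A monopolist hires until marginal revenue product equals the wage: MR·MP_L = w.
At L, y = 9·√L. Substituting and solving: (241 − 36·√L)·4.5·L^(-1/2) = 18.75 gives L = 36.

L* = 36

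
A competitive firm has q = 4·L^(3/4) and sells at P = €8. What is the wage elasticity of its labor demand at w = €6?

ε = -4

MP_L = (3/4)·4·L^(-1/4), so P·MP_L = w gives 24·L^(-1/4) = w.
Solving, L(w) = (24/w)^(4). This is a constant-elasticity form: L ∝ w^(−4), so ε = −4.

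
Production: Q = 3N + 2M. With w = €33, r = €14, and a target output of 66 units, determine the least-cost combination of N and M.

The inputs are perfect substitutes, so the firm uses whichever has the lower cost per unit of output.
Cost per unit of output via N is w/3 = 11; via M it is r/2 = 7. M is cheaper.
Producing Q = 66 with M alone: N = 0, M = 33.

N* = 0, M* = 33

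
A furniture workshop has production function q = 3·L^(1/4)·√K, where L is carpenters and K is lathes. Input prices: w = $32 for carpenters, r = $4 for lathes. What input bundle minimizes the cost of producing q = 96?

Cost minimization requires the marginal rate of technical substitution to equal the input-price ratio: MP_L/MP_K = w/r.
Here MP_L/MP_K = (1/4)·(K/L)/(1/2) = 0.5·(K/L). Setting this equal to 32/4 = 8 gives K = 16L.
Substituting into q = 96: 3·L^(1/4)·(16L)^(1/2) = 96.
Solving, L = 16 and K = 256.

L* = 16, K* = 256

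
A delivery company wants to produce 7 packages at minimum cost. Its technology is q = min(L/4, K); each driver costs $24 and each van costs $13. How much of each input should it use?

With a fixed-proportions technology, the cost-minimizing bundle uses no slack in either input: L/4 = K = q.
So L = 4·7 = 28 and K = 7.

L* = 28, K* = 7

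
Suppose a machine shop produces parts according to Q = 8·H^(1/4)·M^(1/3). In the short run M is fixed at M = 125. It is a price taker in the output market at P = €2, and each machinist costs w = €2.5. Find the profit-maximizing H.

H* = 16

With M = 125, MP_H = (1/4)·8·H^(-3/4)·125^(1/3) = 10·H^(-3/4).
Profit maximization for a price taker requires P·MP_H = w: 2·10·H^(-3/4) = 2.5.
So H^(-3/4) = 0.125, which gives H = 16.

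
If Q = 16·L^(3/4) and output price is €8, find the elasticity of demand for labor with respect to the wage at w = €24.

ε = -4

MP_L = (3/4)·16·L^(-1/4), so P·MP_L = w gives 96·L^(-1/4) = w.
Solving, L(w) = (96/w)^(4). This is a constant-elasticity form: L ∝ w^(−4), so ε = −4.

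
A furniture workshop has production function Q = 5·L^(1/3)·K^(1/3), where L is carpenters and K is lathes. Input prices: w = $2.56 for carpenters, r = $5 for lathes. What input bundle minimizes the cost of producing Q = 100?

Cost minimization requires the marginal rate of technical substitution to equal the input-price ratio: MP_L/MP_K = w/r.
Here MP_L/MP_K = (1/3)·(K/L)/(1/3) = (K/L). Setting this equal to 2.56/5 = 0.512 gives K = 0.512L.
Substituting into Q = 100: 5·L^(1/3)·(0.512L)^(1/3) = 100.
Solving, L = 125 and K = 64.

L* = 125, K* = 64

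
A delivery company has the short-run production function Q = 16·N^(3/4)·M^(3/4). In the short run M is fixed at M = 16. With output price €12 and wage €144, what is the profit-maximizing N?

N* = 4096

With M = 16, MP_N = (3/4)·16·N^(-1/4)·16^(3/4) = 96·N^(-1/4).
Profit maximization for a price taker requires P·MP_N = w: 12·96·N^(-1/4) = 144.
So N^(-1/4) = 0.125, which gives N = 4096.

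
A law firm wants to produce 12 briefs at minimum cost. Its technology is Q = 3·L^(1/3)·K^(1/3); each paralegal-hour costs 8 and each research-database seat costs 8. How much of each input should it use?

L* = 8, K* = 8

Cost minimization requires the marginal rate of technical substitution to equal the input-price ratio: MP_L/MP_K = w/r.
Here MP_L/MP_K = (1/3)·(K/L)/(1/3) = (K/L). Setting this equal to 8/8 = 1 gives K = L.
Substituting into Q = 12: 3·L^(1/3)·(L)^(1/3) = 12.
Solving, L = 8 and K = 8.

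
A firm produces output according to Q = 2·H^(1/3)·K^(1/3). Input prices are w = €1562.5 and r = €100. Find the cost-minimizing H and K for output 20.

Cost minimization requires the marginal rate of technical substitution to equal the input-price ratio: MP_H/MP_K = w/r.
Here MP_H/MP_K = (1/3)·(K/H)/(1/3) = (K/H). Setting this equal to 1562.5/100 = 15.625 gives K = 15.625H.
Substituting into Q = 20: 2·H^(1/3)·(15.625H)^(1/3) = 20.
Solving, H = 8 and K = 125.

H* = 8, K* = 125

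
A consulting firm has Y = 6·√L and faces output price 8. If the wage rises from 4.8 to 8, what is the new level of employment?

L* = 9

From P·MP_L = w with MP_L = 3·L^(-1/2), the labor demand is L(w) = (24/w)^(2).
At w = 4.8: L = 25. At w = 8: L = 9.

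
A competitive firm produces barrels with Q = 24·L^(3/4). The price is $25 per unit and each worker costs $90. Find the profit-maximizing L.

L* = 625

MP_L = (3/4)·24·L^(-1/4) = 18·L^(-1/4).
Profit maximization for a price taker requires P·MP_L = w: 25·18·L^(-1/4) = 90.
So L^(-1/4) = 0.2, which gives L = 625.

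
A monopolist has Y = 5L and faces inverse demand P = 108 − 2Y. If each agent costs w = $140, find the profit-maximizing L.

Marginal revenue from the inverse demand is MR = 108 − 4Y.
The marginal product is MP_L = 5.
A monopolist hires until marginal revenue product equals the wage: MR·MP_L = w.
(108 − 20L)·5 = 140, so L = 4.

L* = 4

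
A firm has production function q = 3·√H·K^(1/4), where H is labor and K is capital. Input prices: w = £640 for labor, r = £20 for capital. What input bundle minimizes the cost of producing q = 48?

Cost minimization requires the marginal rate of technical substitution to equal the input-price ratio: MP_H/MP_K = w/r.
Here MP_H/MP_K = (1/2)·(K/H)/(1/4) = 2·(K/H). Setting this equal to 640/20 = 32 gives K = 16H.
Substituting into q = 48: 3·H^(1/2)·(16H)^(1/4) = 48.
Solving, H = 16 and K = 256.

H* = 16, K* = 256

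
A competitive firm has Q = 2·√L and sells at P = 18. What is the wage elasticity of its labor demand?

MP_L = (1/2)·2·L^(-1/2), so P·MP_L = w gives 18·L^(-1/2) = w.
Solving, L(w) = (18/w)^(2). This is a constant-elasticity form: L ∝ w^(−2), so ε = −2.

ε = -2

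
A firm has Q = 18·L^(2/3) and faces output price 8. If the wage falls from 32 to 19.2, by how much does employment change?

ΔL = 98

From P·MP_L = w with MP_L = 12·L^(-1/3), the labor demand is L(w) = (96/w)^(3).
At w = 32: L = 27. At w = 19.2: L = 125.
ΔL = 125 − 27 = 98.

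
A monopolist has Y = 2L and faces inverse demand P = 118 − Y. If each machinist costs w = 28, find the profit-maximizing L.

Marginal revenue from the inverse demand is MR = 118 − 2Y.
The marginal product is MP_L = 2.
A monopolist hires until marginal revenue product equals the wage: MR·MP_L = w.
(118 − 4L)·2 = 28, so L = 26.

L* = 26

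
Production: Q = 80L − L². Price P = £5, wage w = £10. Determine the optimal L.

The marginal product of L is MP_L = 80 − 2L.
A price-taking firm hires until the value of the marginal product equals the wage: P·MP_L = w, so 5·(80 − 2L) = 10.
Then 80 − 2L = 2, giving L = 39.

L* = 39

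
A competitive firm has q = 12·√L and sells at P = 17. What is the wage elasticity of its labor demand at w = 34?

ε = -2

MP_L = (1/2)·12·L^(-1/2), so P·MP_L = w gives 102·L^(-1/2) = w.
Solving, L(w) = (102/w)^(2). This is a constant-elasticity form: L ∝ w^(−2), so ε = −2.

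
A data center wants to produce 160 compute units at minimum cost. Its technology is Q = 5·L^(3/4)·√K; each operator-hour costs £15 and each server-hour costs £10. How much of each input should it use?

Cost minimization requires the marginal rate of technical substitution to equal the input-price ratio: MP_L/MP_K = w/r.
Here MP_L/MP_K = (3/4)·(K/L)/(1/2) = 1.5·(K/L). Setting this equal to 15/10 = 1.5 gives K = L.
Substituting into Q = 160: 5·L^(3/4)·(L)^(1/2) = 160.
Solving, L = 16 and K = 16.

L* = 16, K* = 16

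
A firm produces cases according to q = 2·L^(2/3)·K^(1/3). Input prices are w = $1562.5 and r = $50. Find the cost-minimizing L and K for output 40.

L* = 8, K* = 125

Cost minimization requires the marginal rate of technical substitution to equal the input-price ratio: MP_L/MP_K = w/r.
Here MP_L/MP_K = (2/3)·(K/L)/(1/3) = 2·(K/L). Setting this equal to 1562.5/50 = 31.25 gives K = 15.625L.
Substituting into q = 40: 2·L^(2/3)·(15.625L)^(1/3) = 40.
Solving, L = 8 and K = 125.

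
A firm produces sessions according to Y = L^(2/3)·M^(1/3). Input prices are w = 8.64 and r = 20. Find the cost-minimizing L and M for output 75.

Cost minimization requires the marginal rate of technical substitution to equal the input-price ratio: MP_L/MP_M = w/r.
Here MP_L/MP_M = (2/3)·(M/L)/(1/3) = 2·(M/L). Setting this equal to 8.64/20 = 0.432 gives M = 0.216L.
Substituting into Y = 75: L^(2/3)·(0.216L)^(1/3) = 75.
Solving, L = 125 and M = 27.

L* = 125, M* = 27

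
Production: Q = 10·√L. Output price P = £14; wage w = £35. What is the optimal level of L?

MP_L = (1/2)·10·L^(-1/2) = 5·L^(-1/2).
Profit maximization for a price taker requires P·MP_L = w: 14·5·L^(-1/2) = 35.
So L^(-1/2) = 0.5, which gives L = 4.

L* = 4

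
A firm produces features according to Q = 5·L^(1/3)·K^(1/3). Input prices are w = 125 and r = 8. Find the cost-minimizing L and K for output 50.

Cost minimization requires the marginal rate of technical substitution to equal the input-price ratio: MP_L/MP_K = w/r.
Here MP_L/MP_K = (1/3)·(K/L)/(1/3) = (K/L). Setting this equal to 125/8 = 15.625 gives K = 15.625L.
Substituting into Q = 50: 5·L^(1/3)·(15.625L)^(1/3) = 50.
Solving, L = 8 and K = 125.

L* = 8, K* = 125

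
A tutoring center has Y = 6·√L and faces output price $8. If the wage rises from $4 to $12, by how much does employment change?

ΔL = -32

From P·MP_L = w with MP_L = 3·L^(-1/2), the labor demand is L(w) = (24/w)^(2).
At w = 4: L = 36. At w = 12: L = 4.
ΔL = 4 − 36 = -32.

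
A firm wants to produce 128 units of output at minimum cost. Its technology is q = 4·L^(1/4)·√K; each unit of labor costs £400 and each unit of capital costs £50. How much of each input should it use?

Cost minimization requires the marginal rate of technical substitution to equal the input-price ratio: MP_L/MP_K = w/r.
Here MP_L/MP_K = (1/4)·(K/L)/(1/2) = 0.5·(K/L). Setting this equal to 400/50 = 8 gives K = 16L.
Substituting into q = 128: 4·L^(1/4)·(16L)^(1/2) = 128.
Solving, L = 16 and K = 256.

L* = 16, K* = 256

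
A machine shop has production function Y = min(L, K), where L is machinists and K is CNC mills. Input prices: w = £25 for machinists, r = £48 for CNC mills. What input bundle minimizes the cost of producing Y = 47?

With a fixed-proportions technology, the cost-minimizing bundle uses no slack in either input: L = K = Y.
So L = 47 and K = 47.

L* = 47, K* = 47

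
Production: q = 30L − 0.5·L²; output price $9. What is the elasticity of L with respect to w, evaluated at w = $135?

ε = -1

From P·MP_L = w with MP_L = 30 − L, labor demand is L(w) = 30 − w/9.
dL/dw = −1/(9) = -1/9.
At w = 135, L = 15, so ε = (dL/dw)·(w/L) = (-1/9)·(135/15) = -1.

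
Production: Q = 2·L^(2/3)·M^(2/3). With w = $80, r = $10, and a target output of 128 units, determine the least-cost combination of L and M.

L* = 8, M* = 64

Cost minimization requires the marginal rate of technical substitution to equal the input-price ratio: MP_L/MP_M = w/r.
Here MP_L/MP_M = (2/3)·(M/L)/(2/3) = (M/L). Setting this equal to 80/10 = 8 gives M = 8L.
Substituting into Q = 128: 2·L^(2/3)·(8L)^(2/3) = 128.
Solving, L = 8 and M = 64.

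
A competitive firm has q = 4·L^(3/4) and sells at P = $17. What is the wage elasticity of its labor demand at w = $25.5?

ε = -4

MP_L = (3/4)·4·L^(-1/4), so P·MP_L = w gives 51·L^(-1/4) = w.
Solving, L(w) = (51/w)^(4). This is a constant-elasticity form: L ∝ w^(−4), so ε = −4.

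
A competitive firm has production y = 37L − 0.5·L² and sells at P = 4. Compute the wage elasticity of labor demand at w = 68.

From P·MP_L = w with MP_L = 37 − L, labor demand is L(w) = 37 − w/4.
dL/dw = −1/(4) = -0.25.
At w = 68, L = 20, so ε = (dL/dw)·(w/L) = (-0.25)·(68/20) = -0.85.

ε = -0.85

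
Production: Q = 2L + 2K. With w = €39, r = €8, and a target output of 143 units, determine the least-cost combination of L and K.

L* = 0, K* = 71.5

The inputs are perfect substitutes, so the firm uses whichever has the lower cost per unit of output.
Cost per unit of output via L is w/2 = 19.5; via K it is r/2 = 4. K is cheaper.
Producing Q = 143 with K alone: L = 0, K = 71.5.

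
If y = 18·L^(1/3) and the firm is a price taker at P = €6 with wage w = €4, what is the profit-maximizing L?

L* = 27

MP_L = (1/3)·18·L^(-2/3) = 6·L^(-2/3).
Profit maximization for a price taker requires P·MP_L = w: 6·6·L^(-2/3) = 4.
So L^(-2/3) = 1/9, which gives L = 27.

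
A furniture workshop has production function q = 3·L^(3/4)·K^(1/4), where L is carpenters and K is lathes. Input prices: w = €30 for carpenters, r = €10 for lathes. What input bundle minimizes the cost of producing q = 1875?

Cost minimization requires the marginal rate of technical substitution to equal the input-price ratio: MP_L/MP_K = w/r.
Here MP_L/MP_K = (3/4)·(K/L)/(1/4) = 3·(K/L). Setting this equal to 30/10 = 3 gives K = L.
Substituting into q = 1875: 3·L^(3/4)·(L)^(1/4) = 1875.
Solving, L = 625 and K = 625.

L* = 625, K* = 625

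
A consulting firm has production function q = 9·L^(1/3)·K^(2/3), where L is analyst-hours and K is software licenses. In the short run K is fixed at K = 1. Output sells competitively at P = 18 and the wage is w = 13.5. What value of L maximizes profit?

L* = 8

With K = 1, MP_L = (1/3)·9·L^(-2/3)·1^(2/3) = 3·L^(-2/3).
Profit maximization for a price taker requires P·MP_L = w: 18·3·L^(-2/3) = 13.5.
So L^(-2/3) = 0.25, which gives L = 8.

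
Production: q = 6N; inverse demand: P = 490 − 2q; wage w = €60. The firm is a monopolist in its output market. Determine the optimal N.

N* = 20

Marginal revenue from the inverse demand is MR = 490 − 4q.
The marginal product is MP_N = 6.
A monopolist hires until marginal revenue product equals the wage: MR·MP_N = w.
(490 − 24N)·6 = 60, so N = 20.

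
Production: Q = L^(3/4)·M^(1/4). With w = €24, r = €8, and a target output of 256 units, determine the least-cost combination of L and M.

Cost minimization requires the marginal rate of technical substitution to equal the input-price ratio: MP_L/MP_M = w/r.
Here MP_L/MP_M = (3/4)·(M/L)/(1/4) = 3·(M/L). Setting this equal to 24/8 = 3 gives M = L.
Substituting into Q = 256: L^(3/4)·(L)^(1/4) = 256.
Solving, L = 256 and M = 256.

L* = 256, M* = 256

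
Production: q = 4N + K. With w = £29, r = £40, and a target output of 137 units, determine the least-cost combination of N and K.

The inputs are perfect substitutes, so the firm uses whichever has the lower cost per unit of output.
Cost per unit of output via N is 7.25; via K it is 40. N is cheaper.
Producing q = 137 with N alone: N = 34.25, K = 0.

N* = 34.25, K* = 0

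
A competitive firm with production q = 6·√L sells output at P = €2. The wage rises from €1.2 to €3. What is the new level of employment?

L* = 4

From P·MP_L = w with MP_L = 3·L^(-1/2), the labor demand is L(w) = (6/w)^(2).
At w = 1.2: L = 25. At w = 3: L = 4.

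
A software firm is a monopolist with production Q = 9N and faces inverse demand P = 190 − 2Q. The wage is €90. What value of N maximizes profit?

N* = 5

Marginal revenue from the inverse demand is MR = 190 − 4Q.
The marginal product is MP_N = 9.
A monopolist hires until marginal revenue product equals the wage: MR·MP_N = w.
(190 − 36N)·9 = 90, so N = 5.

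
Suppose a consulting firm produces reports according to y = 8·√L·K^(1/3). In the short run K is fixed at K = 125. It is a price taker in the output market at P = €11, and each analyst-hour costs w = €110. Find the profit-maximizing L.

L* = 4

With K = 125, MP_L = (1/2)·8·L^(-1/2)·125^(1/3) = 20·L^(-1/2).
Profit maximization for a price taker requires P·MP_L = w: 11·20·L^(-1/2) = 110.
So L^(-1/2) = 0.5, which gives L = 4.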